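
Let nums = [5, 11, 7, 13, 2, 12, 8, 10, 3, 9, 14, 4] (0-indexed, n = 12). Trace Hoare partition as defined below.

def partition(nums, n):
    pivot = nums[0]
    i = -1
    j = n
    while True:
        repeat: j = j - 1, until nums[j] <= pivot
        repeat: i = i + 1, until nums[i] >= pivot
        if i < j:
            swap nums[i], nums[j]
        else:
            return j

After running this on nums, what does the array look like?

[4, 3, 2, 13, 7, 12, 8, 10, 11, 9, 14, 5]

pivot = nums[0] = 5; i = -1, j = 12
j→11 (nums[11]=4≤5), i→0 (nums[0]=5≥5); i<j, swap → [4, 11, 7, 13, 2, 12, 8, 10, 3, 9, 14, 5]
j→8 (nums[8]=3≤5), i→1 (nums[1]=11≥5); i<j, swap → [4, 3, 7, 13, 2, 12, 8, 10, 11, 9, 14, 5]
j→4 (nums[4]=2≤5), i→2 (nums[2]=7≥5); i<j, swap → [4, 3, 2, 13, 7, 12, 8, 10, 11, 9, 14, 5]
j→2, i→3; i≥j, return j=2. nums = [4, 3, 2, 13, 7, 12, 8, 10, 11, 9, 14, 5]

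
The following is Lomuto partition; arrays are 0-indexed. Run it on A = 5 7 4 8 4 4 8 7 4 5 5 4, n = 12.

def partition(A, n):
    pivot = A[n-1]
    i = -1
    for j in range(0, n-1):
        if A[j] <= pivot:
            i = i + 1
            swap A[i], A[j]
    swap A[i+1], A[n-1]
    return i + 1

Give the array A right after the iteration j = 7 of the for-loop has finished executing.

4 4 4 8 7 5 8 7 4 5 5 4

pivot = A[11] = 4; i = -1
j=0: A[0]=5 > 4 → no swap
j=1: A[1]=7 > 4 → no swap
j=2: A[2]=4 ≤ 4 → i=0, swap A[0],A[2] → 4 7 5 8 4 4 8 7 4 5 5 4
j=3: A[3]=8 > 4 → no swap
j=4: A[4]=4 ≤ 4 → i=1, swap A[1],A[4] → 4 4 5 8 7 4 8 7 4 5 5 4
j=5: A[5]=4 ≤ 4 → i=2, swap A[2],A[5] → 4 4 4 8 7 5 8 7 4 5 5 4
j=6: A[6]=8 > 4 → no swap
j=7: A[7]=7 > 4 → no swap
(after j=7) A = 4 4 4 8 7 5 8 7 4 5 5 4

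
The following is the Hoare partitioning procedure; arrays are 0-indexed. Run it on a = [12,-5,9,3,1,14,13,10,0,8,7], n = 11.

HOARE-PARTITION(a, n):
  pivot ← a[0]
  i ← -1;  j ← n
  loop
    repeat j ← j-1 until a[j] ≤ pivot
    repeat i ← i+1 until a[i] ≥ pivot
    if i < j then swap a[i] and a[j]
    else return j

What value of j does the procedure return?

7

pivot=12
j stops at 10 (7), i stops at 0 (12); swap ⇒ [7,-5,9,3,1,14,13,10,0,8,12]
j stops at 9 (8), i stops at 5 (14); swap ⇒ [7,-5,9,3,1,8,13,10,0,14,12]
j stops at 8 (0), i stops at 6 (13); swap ⇒ [7,-5,9,3,1,8,0,10,13,14,12]
j stops at 7, i stops at 8; i≥j ⇒ return 7. a=[7,-5,9,3,1,8,0,10,13,14,12]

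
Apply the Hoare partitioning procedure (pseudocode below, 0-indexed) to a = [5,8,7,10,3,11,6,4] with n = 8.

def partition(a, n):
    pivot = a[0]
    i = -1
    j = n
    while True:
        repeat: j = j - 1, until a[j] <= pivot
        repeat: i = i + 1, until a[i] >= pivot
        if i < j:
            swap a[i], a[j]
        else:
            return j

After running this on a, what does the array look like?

[4,3,7,10,8,11,6,5]

pivot = a[0] = 5; i = -1, j = 8
j→7 (a[7]=4≤5), i→0 (a[0]=5≥5); i<j, swap → [4,8,7,10,3,11,6,5]
j→4 (a[4]=3≤5), i→1 (a[1]=8≥5); i<j, swap → [4,3,7,10,8,11,6,5]
j→1, i→2; i≥j, return j=1. a = [4,3,7,10,8,11,6,5]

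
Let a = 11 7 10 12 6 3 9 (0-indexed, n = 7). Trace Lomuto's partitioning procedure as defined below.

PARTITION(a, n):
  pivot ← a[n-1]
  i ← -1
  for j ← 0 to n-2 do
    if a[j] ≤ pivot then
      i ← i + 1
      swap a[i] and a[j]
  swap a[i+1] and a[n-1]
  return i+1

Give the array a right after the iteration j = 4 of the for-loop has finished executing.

pivot=9, i=-1
j=0: 11>9, skip
j=1: 7≤9, i=0, swap(0,1) ⇒ 7 11 10 12 6 3 9
j=2: 10>9, skip
j=3: 12>9, skip
j=4: 6≤9, i=1, swap(1,4) ⇒ 7 6 10 12 11 3 9
(after j=4) a = 7 6 10 12 11 3 9

7 6 10 12 11 3 9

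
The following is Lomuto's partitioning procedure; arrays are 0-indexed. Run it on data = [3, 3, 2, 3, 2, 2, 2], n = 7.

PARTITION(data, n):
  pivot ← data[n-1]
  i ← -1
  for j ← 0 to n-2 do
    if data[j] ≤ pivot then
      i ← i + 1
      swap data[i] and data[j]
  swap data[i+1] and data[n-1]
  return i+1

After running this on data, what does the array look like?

pivot = data[6] = 2; i = -1
j=0: data[0]=3 > 2 → no swap
j=1: data[1]=3 > 2 → no swap
j=2: data[2]=2 ≤ 2 → i=0, swap data[0],data[2] → [2, 3, 3, 3, 2, 2, 2]
j=3: data[3]=3 > 2 → no swap
j=4: data[4]=2 ≤ 2 → i=1, swap data[1],data[4] → [2, 2, 3, 3, 3, 2, 2]
j=5: data[5]=2 ≤ 2 → i=2, swap data[2],data[5] → [2, 2, 2, 3, 3, 3, 2]
final swap data[3],data[6] → [2, 2, 2, 2, 3, 3, 3]; return 3

[2, 2, 2, 2, 3, 3, 3]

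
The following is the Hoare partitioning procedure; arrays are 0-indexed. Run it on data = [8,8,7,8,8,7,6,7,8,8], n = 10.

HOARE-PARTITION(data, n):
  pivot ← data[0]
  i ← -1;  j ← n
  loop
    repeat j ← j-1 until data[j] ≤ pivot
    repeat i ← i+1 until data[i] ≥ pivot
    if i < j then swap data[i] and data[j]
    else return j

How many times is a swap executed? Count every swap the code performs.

4

pivot = data[0] = 8; i = -1, j = 10
j→9 (data[9]=8≤8), i→0 (data[0]=8≥8); i<j, swap → [8,8,7,8,8,7,6,7,8,8]
j→8 (data[8]=8≤8), i→1 (data[1]=8≥8); i<j, swap → [8,8,7,8,8,7,6,7,8,8]
j→7 (data[7]=7≤8), i→3 (data[3]=8≥8); i<j, swap → [8,8,7,7,8,7,6,8,8,8]
j→6 (data[6]=6≤8), i→4 (data[4]=8≥8); i<j, swap → [8,8,7,7,6,7,8,8,8,8]
j→5, i→6; i≥j, return j=5. data = [8,8,7,7,6,7,8,8,8,8]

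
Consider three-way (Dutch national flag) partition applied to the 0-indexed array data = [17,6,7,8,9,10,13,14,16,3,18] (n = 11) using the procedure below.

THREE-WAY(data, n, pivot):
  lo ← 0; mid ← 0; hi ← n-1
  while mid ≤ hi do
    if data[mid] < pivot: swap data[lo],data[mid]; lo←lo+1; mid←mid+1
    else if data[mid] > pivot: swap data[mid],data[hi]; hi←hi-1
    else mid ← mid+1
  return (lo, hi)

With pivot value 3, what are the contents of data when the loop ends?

[3,7,8,9,10,13,14,16,6,18,17]

lo=0 mid=0 hi=10
17>3: swap(0,10), hi=9 ⇒ [18,6,7,8,9,10,13,14,16,3,17]
18>3: swap(0,9), hi=8 ⇒ [3,6,7,8,9,10,13,14,16,18,17]
3=3: mid=1
6>3: swap(1,8), hi=7 ⇒ [3,16,7,8,9,10,13,14,6,18,17]
16>3: swap(1,7), hi=6 ⇒ [3,14,7,8,9,10,13,16,6,18,17]
14>3: swap(1,6), hi=5 ⇒ [3,13,7,8,9,10,14,16,6,18,17]
13>3: swap(1,5), hi=4 ⇒ [3,10,7,8,9,13,14,16,6,18,17]
10>3: swap(1,4), hi=3 ⇒ [3,9,7,8,10,13,14,16,6,18,17]
9>3: swap(1,3), hi=2 ⇒ [3,8,7,9,10,13,14,16,6,18,17]
8>3: swap(1,2), hi=1 ⇒ [3,7,8,9,10,13,14,16,6,18,17]
7>3: swap(1,1), hi=0 ⇒ [3,7,8,9,10,13,14,16,6,18,17]
done. lo=0 hi=0; data=[3,7,8,9,10,13,14,16,6,18,17]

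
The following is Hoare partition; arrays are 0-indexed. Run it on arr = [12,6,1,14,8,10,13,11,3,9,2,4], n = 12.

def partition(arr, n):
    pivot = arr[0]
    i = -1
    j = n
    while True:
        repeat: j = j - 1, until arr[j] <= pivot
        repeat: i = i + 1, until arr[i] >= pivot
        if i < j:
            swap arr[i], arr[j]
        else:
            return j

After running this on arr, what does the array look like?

[4,6,1,2,8,10,9,11,3,13,14,12]

pivot = arr[0] = 12; i = -1, j = 12
j→11 (arr[11]=4≤12), i→0 (arr[0]=12≥12); i<j, swap → [4,6,1,14,8,10,13,11,3,9,2,12]
j→10 (arr[10]=2≤12), i→3 (arr[3]=14≥12); i<j, swap → [4,6,1,2,8,10,13,11,3,9,14,12]
j→9 (arr[9]=9≤12), i→6 (arr[6]=13≥12); i<j, swap → [4,6,1,2,8,10,9,11,3,13,14,12]
j→8, i→9; i≥j, return j=8. arr = [4,6,1,2,8,10,9,11,3,13,14,12]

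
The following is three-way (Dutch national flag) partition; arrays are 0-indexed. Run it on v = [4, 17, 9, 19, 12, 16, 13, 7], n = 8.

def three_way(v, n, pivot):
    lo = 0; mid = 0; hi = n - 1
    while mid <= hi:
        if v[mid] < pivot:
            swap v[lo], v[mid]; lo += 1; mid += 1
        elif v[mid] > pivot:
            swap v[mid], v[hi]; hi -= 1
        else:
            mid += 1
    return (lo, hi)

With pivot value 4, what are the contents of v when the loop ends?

[4, 9, 19, 12, 16, 13, 7, 17]

lo=0 mid=0 hi=7
4=4: mid=1
17>4: swap(1,7), hi=6 ⇒ [4, 7, 9, 19, 12, 16, 13, 17]
7>4: swap(1,6), hi=5 ⇒ [4, 13, 9, 19, 12, 16, 7, 17]
13>4: swap(1,5), hi=4 ⇒ [4, 16, 9, 19, 12, 13, 7, 17]
16>4: swap(1,4), hi=3 ⇒ [4, 12, 9, 19, 16, 13, 7, 17]
12>4: swap(1,3), hi=2 ⇒ [4, 19, 9, 12, 16, 13, 7, 17]
19>4: swap(1,2), hi=1 ⇒ [4, 9, 19, 12, 16, 13, 7, 17]
9>4: swap(1,1), hi=0 ⇒ [4, 9, 19, 12, 16, 13, 7, 17]
done. lo=0 hi=0; v=[4, 9, 19, 12, 16, 13, 7, 17]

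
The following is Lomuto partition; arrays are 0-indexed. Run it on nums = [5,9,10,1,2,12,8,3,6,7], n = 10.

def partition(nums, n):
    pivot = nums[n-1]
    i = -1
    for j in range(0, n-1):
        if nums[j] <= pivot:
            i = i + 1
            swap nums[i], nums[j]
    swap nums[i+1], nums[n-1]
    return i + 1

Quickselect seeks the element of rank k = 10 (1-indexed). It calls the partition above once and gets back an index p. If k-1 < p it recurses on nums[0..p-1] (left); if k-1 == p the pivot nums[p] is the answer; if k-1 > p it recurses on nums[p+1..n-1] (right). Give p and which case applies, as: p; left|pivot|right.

5; right

pivot=7, i=-1
j=0: 5≤7, i=0, swap(0,0) ⇒ [5,9,10,1,2,12,8,3,6,7]
j=1: 9>7, skip
j=2: 10>7, skip
j=3: 1≤7, i=1, swap(1,3) ⇒ [5,1,10,9,2,12,8,3,6,7]
j=4: 2≤7, i=2, swap(2,4) ⇒ [5,1,2,9,10,12,8,3,6,7]
j=5: 12>7, skip
j=6: 8>7, skip
j=7: 3≤7, i=3, swap(3,7) ⇒ [5,1,2,3,10,12,8,9,6,7]
j=8: 6≤7, i=4, swap(4,8) ⇒ [5,1,2,3,6,12,8,9,10,7]
swap(5,9) ⇒ [5,1,2,3,6,7,8,9,10,12]; return 5
p = 5; k-1 = 9 > 5 ⇒ right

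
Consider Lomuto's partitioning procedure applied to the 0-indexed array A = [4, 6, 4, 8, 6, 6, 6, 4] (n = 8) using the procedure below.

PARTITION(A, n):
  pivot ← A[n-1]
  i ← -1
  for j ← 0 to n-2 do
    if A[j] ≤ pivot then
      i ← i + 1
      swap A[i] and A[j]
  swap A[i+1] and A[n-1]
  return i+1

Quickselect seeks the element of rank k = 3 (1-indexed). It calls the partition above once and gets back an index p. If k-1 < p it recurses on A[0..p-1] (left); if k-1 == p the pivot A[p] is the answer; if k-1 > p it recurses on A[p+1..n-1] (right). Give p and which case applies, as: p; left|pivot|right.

2; pivot

pivot = A[7] = 4; i = -1
j=0: A[0]=4 ≤ 4 → i=0, swap A[0],A[0] (no change) → [4, 6, 4, 8, 6, 6, 6, 4]
j=1: A[1]=6 > 4 → no swap
j=2: A[2]=4 ≤ 4 → i=1, swap A[1],A[2] → [4, 4, 6, 8, 6, 6, 6, 4]
j=3: A[3]=8 > 4 → no swap
j=4: A[4]=6 > 4 → no swap
j=5: A[5]=6 > 4 → no swap
j=6: A[6]=6 > 4 → no swap
final swap A[2],A[7] → [4, 4, 4, 8, 6, 6, 6, 6]; return 2
p = 2; k-1 = 2 == 2 ⇒ pivot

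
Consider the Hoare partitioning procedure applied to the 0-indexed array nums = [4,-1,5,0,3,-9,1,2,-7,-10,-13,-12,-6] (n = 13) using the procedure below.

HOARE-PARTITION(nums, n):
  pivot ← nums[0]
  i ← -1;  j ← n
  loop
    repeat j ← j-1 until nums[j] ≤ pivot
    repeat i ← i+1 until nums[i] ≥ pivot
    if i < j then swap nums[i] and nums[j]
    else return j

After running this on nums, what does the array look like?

[-6,-1,-12,0,3,-9,1,2,-7,-10,-13,5,4]

pivot=4
j stops at 12 (-6), i stops at 0 (4); swap ⇒ [-6,-1,5,0,3,-9,1,2,-7,-10,-13,-12,4]
j stops at 11 (-12), i stops at 2 (5); swap ⇒ [-6,-1,-12,0,3,-9,1,2,-7,-10,-13,5,4]
j stops at 10, i stops at 11; i≥j ⇒ return 10. nums=[-6,-1,-12,0,3,-9,1,2,-7,-10,-13,5,4]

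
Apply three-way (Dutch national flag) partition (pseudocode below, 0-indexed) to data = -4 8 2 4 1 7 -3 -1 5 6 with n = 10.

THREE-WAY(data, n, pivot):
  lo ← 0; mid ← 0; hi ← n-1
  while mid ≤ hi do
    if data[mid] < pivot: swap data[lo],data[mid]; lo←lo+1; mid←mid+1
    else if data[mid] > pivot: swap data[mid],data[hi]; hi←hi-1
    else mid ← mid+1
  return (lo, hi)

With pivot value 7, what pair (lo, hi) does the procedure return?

pivot = 7; lo=0, mid=0, hi=9
data[mid]=-4<7: swap data[0],data[0]; lo=1,mid=1 → -4 8 2 4 1 7 -3 -1 5 6
data[mid]=8>7: swap data[1],data[9]; hi=8 → -4 6 2 4 1 7 -3 -1 5 8
data[mid]=6<7: swap data[1],data[1]; lo=2,mid=2 → -4 6 2 4 1 7 -3 -1 5 8
data[mid]=2<7: swap data[2],data[2]; lo=3,mid=3 → -4 6 2 4 1 7 -3 -1 5 8
data[mid]=4<7: swap data[3],data[3]; lo=4,mid=4 → -4 6 2 4 1 7 -3 -1 5 8
data[mid]=1<7: swap data[4],data[4]; lo=5,mid=5 → -4 6 2 4 1 7 -3 -1 5 8
data[mid]=7=7: mid=6
data[mid]=-3<7: swap data[5],data[6]; lo=6,mid=7 → -4 6 2 4 1 -3 7 -1 5 8
data[mid]=-1<7: swap data[6],data[7]; lo=7,mid=8 → -4 6 2 4 1 -3 -1 7 5 8
data[mid]=5<7: swap data[7],data[8]; lo=8,mid=9 → -4 6 2 4 1 -3 -1 5 7 8
end: lo=8, hi=8; data = -4 6 2 4 1 -3 -1 5 7 8

(8, 8)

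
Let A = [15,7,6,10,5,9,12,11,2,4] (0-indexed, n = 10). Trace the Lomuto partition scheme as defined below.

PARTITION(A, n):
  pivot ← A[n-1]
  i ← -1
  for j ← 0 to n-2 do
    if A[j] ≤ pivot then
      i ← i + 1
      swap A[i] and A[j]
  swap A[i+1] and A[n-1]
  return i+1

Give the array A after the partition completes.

[2,4,6,10,5,9,12,11,15,7]

pivot=4, i=-1
j=0: 15>4, skip
j=1: 7>4, skip
j=2: 6>4, skip
j=3: 10>4, skip
j=4: 5>4, skip
j=5: 9>4, skip
j=6: 12>4, skip
j=7: 11>4, skip
j=8: 2≤4, i=0, swap(0,8) ⇒ [2,7,6,10,5,9,12,11,15,4]
swap(1,9) ⇒ [2,4,6,10,5,9,12,11,15,7]; return 1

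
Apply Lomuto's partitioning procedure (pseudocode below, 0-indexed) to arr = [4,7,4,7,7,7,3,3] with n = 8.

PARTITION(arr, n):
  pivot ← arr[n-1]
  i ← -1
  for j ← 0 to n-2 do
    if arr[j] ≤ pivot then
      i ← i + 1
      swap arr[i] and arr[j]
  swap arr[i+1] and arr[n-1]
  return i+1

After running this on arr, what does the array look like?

pivot = arr[7] = 3; i = -1
j=0: arr[0]=4 > 3 → no swap
j=1: arr[1]=7 > 3 → no swap
j=2: arr[2]=4 > 3 → no swap
j=3: arr[3]=7 > 3 → no swap
j=4: arr[4]=7 > 3 → no swap
j=5: arr[5]=7 > 3 → no swap
j=6: arr[6]=3 ≤ 3 → i=0, swap arr[0],arr[6] → [3,7,4,7,7,7,4,3]
final swap arr[1],arr[7] → [3,3,4,7,7,7,4,7]; return 1

[3,3,4,7,7,7,4,7]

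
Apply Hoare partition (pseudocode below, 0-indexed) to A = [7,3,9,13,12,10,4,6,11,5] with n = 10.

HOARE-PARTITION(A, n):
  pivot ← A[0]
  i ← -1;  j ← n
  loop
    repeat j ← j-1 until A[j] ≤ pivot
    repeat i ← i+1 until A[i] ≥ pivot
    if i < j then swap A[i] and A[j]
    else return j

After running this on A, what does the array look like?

[5,3,6,4,12,10,13,9,11,7]

pivot = A[0] = 7; i = -1, j = 10
j→9 (A[9]=5≤7), i→0 (A[0]=7≥7); i<j, swap → [5,3,9,13,12,10,4,6,11,7]
j→7 (A[7]=6≤7), i→2 (A[2]=9≥7); i<j, swap → [5,3,6,13,12,10,4,9,11,7]
j→6 (A[6]=4≤7), i→3 (A[3]=13≥7); i<j, swap → [5,3,6,4,12,10,13,9,11,7]
j→3, i→4; i≥j, return j=3. A = [5,3,6,4,12,10,13,9,11,7]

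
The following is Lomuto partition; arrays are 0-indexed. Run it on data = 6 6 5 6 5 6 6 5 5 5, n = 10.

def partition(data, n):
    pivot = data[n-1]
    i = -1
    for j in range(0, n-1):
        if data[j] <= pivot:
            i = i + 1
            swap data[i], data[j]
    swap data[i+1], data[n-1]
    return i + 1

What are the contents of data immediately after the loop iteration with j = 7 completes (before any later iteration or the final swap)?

5 5 5 6 6 6 6 6 5 5

pivot=5, i=-1
j=0: 6>5, skip
j=1: 6>5, skip
j=2: 5≤5, i=0, swap(0,2) ⇒ 5 6 6 6 5 6 6 5 5 5
j=3: 6>5, skip
j=4: 5≤5, i=1, swap(1,4) ⇒ 5 5 6 6 6 6 6 5 5 5
j=5: 6>5, skip
j=6: 6>5, skip
j=7: 5≤5, i=2, swap(2,7) ⇒ 5 5 5 6 6 6 6 6 5 5
(after j=7) data = 5 5 5 6 6 6 6 6 5 5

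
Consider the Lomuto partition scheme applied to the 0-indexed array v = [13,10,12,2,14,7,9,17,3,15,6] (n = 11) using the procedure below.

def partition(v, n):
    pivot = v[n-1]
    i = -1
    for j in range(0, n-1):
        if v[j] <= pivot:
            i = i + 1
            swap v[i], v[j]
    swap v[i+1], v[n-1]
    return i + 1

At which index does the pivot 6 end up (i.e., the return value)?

2

pivot=6, i=-1
j=0: 13>6, skip
j=1: 10>6, skip
j=2: 12>6, skip
j=3: 2≤6, i=0, swap(0,3) ⇒ [2,10,12,13,14,7,9,17,3,15,6]
j=4: 14>6, skip
j=5: 7>6, skip
j=6: 9>6, skip
j=7: 17>6, skip
j=8: 3≤6, i=1, swap(1,8) ⇒ [2,3,12,13,14,7,9,17,10,15,6]
j=9: 15>6, skip
swap(2,10) ⇒ [2,3,6,13,14,7,9,17,10,15,12]; return 2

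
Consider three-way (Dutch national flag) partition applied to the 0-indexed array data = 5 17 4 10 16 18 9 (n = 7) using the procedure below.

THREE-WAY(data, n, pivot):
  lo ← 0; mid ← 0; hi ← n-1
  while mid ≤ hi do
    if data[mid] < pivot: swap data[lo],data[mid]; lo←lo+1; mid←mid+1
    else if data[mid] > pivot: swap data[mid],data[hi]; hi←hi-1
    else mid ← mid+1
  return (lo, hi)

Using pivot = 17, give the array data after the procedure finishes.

5 4 10 16 9 17 18

lo=0 mid=0 hi=6
5<17: swap(0,0), lo=1 mid=1 ⇒ 5 17 4 10 16 18 9
17=17: mid=2
4<17: swap(1,2), lo=2 mid=3 ⇒ 5 4 17 10 16 18 9
10<17: swap(2,3), lo=3 mid=4 ⇒ 5 4 10 17 16 18 9
16<17: swap(3,4), lo=4 mid=5 ⇒ 5 4 10 16 17 18 9
18>17: swap(5,6), hi=5 ⇒ 5 4 10 16 17 9 18
9<17: swap(4,5), lo=5 mid=6 ⇒ 5 4 10 16 9 17 18
done. lo=5 hi=5; data=5 4 10 16 9 17 18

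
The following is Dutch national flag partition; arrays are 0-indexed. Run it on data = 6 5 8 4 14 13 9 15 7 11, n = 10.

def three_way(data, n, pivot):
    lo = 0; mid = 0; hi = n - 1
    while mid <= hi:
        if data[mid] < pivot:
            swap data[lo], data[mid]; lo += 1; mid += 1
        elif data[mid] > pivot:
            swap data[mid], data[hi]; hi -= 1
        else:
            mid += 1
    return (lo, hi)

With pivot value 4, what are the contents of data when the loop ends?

pivot = 4; lo=0, mid=0, hi=9
data[mid]=6>4: swap data[0],data[9]; hi=8 → 11 5 8 4 14 13 9 15 7 6
data[mid]=11>4: swap data[0],data[8]; hi=7 → 7 5 8 4 14 13 9 15 11 6
data[mid]=7>4: swap data[0],data[7]; hi=6 → 15 5 8 4 14 13 9 7 11 6
data[mid]=15>4: swap data[0],data[6]; hi=5 → 9 5 8 4 14 13 15 7 11 6
data[mid]=9>4: swap data[0],data[5]; hi=4 → 13 5 8 4 14 9 15 7 11 6
data[mid]=13>4: swap data[0],data[4]; hi=3 → 14 5 8 4 13 9 15 7 11 6
data[mid]=14>4: swap data[0],data[3]; hi=2 → 4 5 8 14 13 9 15 7 11 6
data[mid]=4=4: mid=1
data[mid]=5>4: swap data[1],data[2]; hi=1 → 4 8 5 14 13 9 15 7 11 6
data[mid]=8>4: swap data[1],data[1]; hi=0 → 4 8 5 14 13 9 15 7 11 6
end: lo=0, hi=0; data = 4 8 5 14 13 9 15 7 11 6

4 8 5 14 13 9 15 7 11 6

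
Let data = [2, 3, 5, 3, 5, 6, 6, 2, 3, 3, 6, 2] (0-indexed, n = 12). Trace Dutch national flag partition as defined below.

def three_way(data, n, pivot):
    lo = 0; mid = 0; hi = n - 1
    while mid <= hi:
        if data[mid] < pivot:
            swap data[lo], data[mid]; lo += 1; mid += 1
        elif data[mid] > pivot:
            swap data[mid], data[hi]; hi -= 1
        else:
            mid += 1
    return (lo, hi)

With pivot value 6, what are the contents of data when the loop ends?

pivot = 6; lo=0, mid=0, hi=11
data[mid]=2<6: swap data[0],data[0]; lo=1,mid=1 → [2, 3, 5, 3, 5, 6, 6, 2, 3, 3, 6, 2]
data[mid]=3<6: swap data[1],data[1]; lo=2,mid=2 → [2, 3, 5, 3, 5, 6, 6, 2, 3, 3, 6, 2]
data[mid]=5<6: swap data[2],data[2]; lo=3,mid=3 → [2, 3, 5, 3, 5, 6, 6, 2, 3, 3, 6, 2]
data[mid]=3<6: swap data[3],data[3]; lo=4,mid=4 → [2, 3, 5, 3, 5, 6, 6, 2, 3, 3, 6, 2]
data[mid]=5<6: swap data[4],data[4]; lo=5,mid=5 → [2, 3, 5, 3, 5, 6, 6, 2, 3, 3, 6, 2]
data[mid]=6=6: mid=6
data[mid]=6=6: mid=7
data[mid]=2<6: swap data[5],data[7]; lo=6,mid=8 → [2, 3, 5, 3, 5, 2, 6, 6, 3, 3, 6, 2]
data[mid]=3<6: swap data[6],data[8]; lo=7,mid=9 → [2, 3, 5, 3, 5, 2, 3, 6, 6, 3, 6, 2]
data[mid]=3<6: swap data[7],data[9]; lo=8,mid=10 → [2, 3, 5, 3, 5, 2, 3, 3, 6, 6, 6, 2]
data[mid]=6=6: mid=11
data[mid]=2<6: swap data[8],data[11]; lo=9,mid=12 → [2, 3, 5, 3, 5, 2, 3, 3, 2, 6, 6, 6]
end: lo=9, hi=11; data = [2, 3, 5, 3, 5, 2, 3, 3, 2, 6, 6, 6]

[2, 3, 5, 3, 5, 2, 3, 3, 2, 6, 6, 6]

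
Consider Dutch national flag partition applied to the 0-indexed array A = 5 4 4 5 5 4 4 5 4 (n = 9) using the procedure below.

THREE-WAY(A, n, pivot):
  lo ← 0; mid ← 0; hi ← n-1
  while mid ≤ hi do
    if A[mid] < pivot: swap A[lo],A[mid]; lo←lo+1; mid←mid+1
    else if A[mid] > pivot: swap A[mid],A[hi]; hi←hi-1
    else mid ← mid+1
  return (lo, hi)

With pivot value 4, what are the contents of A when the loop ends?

4 4 4 4 4 5 5 5 5

pivot = 4; lo=0, mid=0, hi=8
A[mid]=5>4: swap A[0],A[8]; hi=7 → 4 4 4 5 5 4 4 5 5
A[mid]=4=4: mid=1
A[mid]=4=4: mid=2
A[mid]=4=4: mid=3
A[mid]=5>4: swap A[3],A[7]; hi=6 → 4 4 4 5 5 4 4 5 5
A[mid]=5>4: swap A[3],A[6]; hi=5 → 4 4 4 4 5 4 5 5 5
A[mid]=4=4: mid=4
A[mid]=5>4: swap A[4],A[5]; hi=4 → 4 4 4 4 4 5 5 5 5
A[mid]=4=4: mid=5
end: lo=0, hi=4; A = 4 4 4 4 4 5 5 5 5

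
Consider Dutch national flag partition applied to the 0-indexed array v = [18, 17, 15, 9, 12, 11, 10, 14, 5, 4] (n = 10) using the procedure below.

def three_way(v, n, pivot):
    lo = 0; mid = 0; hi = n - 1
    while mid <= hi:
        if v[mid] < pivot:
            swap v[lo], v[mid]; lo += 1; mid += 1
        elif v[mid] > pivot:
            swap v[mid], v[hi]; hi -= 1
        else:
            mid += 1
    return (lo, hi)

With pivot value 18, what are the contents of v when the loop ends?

lo=0 mid=0 hi=9
18=18: mid=1
17<18: swap(0,1), lo=1 mid=2 ⇒ [17, 18, 15, 9, 12, 11, 10, 14, 5, 4]
15<18: swap(1,2), lo=2 mid=3 ⇒ [17, 15, 18, 9, 12, 11, 10, 14, 5, 4]
9<18: swap(2,3), lo=3 mid=4 ⇒ [17, 15, 9, 18, 12, 11, 10, 14, 5, 4]
12<18: swap(3,4), lo=4 mid=5 ⇒ [17, 15, 9, 12, 18, 11, 10, 14, 5, 4]
11<18: swap(4,5), lo=5 mid=6 ⇒ [17, 15, 9, 12, 11, 18, 10, 14, 5, 4]
10<18: swap(5,6), lo=6 mid=7 ⇒ [17, 15, 9, 12, 11, 10, 18, 14, 5, 4]
14<18: swap(6,7), lo=7 mid=8 ⇒ [17, 15, 9, 12, 11, 10, 14, 18, 5, 4]
5<18: swap(7,8), lo=8 mid=9 ⇒ [17, 15, 9, 12, 11, 10, 14, 5, 18, 4]
4<18: swap(8,9), lo=9 mid=10 ⇒ [17, 15, 9, 12, 11, 10, 14, 5, 4, 18]
done. lo=9 hi=9; v=[17, 15, 9, 12, 11, 10, 14, 5, 4, 18]

[17, 15, 9, 12, 11, 10, 14, 5, 4, 18]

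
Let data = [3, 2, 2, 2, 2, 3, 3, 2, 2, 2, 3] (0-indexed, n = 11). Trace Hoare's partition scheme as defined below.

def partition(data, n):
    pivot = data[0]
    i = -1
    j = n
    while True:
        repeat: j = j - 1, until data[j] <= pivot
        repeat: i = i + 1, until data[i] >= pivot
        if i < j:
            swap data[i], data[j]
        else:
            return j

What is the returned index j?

pivot = data[0] = 3; i = -1, j = 11
j→10 (data[10]=3≤3), i→0 (data[0]=3≥3); i<j, swap → [3, 2, 2, 2, 2, 3, 3, 2, 2, 2, 3]
j→9 (data[9]=2≤3), i→5 (data[5]=3≥3); i<j, swap → [3, 2, 2, 2, 2, 2, 3, 2, 2, 3, 3]
j→8 (data[8]=2≤3), i→6 (data[6]=3≥3); i<j, swap → [3, 2, 2, 2, 2, 2, 2, 2, 3, 3, 3]
j→7, i→8; i≥j, return j=7. data = [3, 2, 2, 2, 2, 2, 2, 2, 3, 3, 3]

7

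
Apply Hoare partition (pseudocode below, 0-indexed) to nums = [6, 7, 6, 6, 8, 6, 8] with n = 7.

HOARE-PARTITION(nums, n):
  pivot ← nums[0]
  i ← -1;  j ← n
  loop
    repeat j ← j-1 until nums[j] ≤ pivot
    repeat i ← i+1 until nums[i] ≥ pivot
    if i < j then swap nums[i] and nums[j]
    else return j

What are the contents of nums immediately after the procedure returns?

[6, 6, 6, 7, 8, 6, 8]

pivot = nums[0] = 6; i = -1, j = 7
j→5 (nums[5]=6≤6), i→0 (nums[0]=6≥6); i<j, swap → [6, 7, 6, 6, 8, 6, 8]
j→3 (nums[3]=6≤6), i→1 (nums[1]=7≥6); i<j, swap → [6, 6, 6, 7, 8, 6, 8]
j→2, i→2; i≥j, return j=2. nums = [6, 6, 6, 7, 8, 6, 8]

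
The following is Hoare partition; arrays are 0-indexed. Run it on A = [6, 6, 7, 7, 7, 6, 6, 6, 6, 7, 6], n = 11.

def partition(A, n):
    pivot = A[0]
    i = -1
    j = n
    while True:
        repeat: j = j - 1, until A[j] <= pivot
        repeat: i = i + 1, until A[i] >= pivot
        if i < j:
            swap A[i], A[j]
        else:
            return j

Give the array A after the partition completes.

[6, 6, 6, 6, 6, 7, 7, 7, 6, 7, 6]

pivot=6
j stops at 10 (6), i stops at 0 (6); swap ⇒ [6, 6, 7, 7, 7, 6, 6, 6, 6, 7, 6]
j stops at 8 (6), i stops at 1 (6); swap ⇒ [6, 6, 7, 7, 7, 6, 6, 6, 6, 7, 6]
j stops at 7 (6), i stops at 2 (7); swap ⇒ [6, 6, 6, 7, 7, 6, 6, 7, 6, 7, 6]
j stops at 6 (6), i stops at 3 (7); swap ⇒ [6, 6, 6, 6, 7, 6, 7, 7, 6, 7, 6]
j stops at 5 (6), i stops at 4 (7); swap ⇒ [6, 6, 6, 6, 6, 7, 7, 7, 6, 7, 6]
j stops at 4, i stops at 5; i≥j ⇒ return 4. A=[6, 6, 6, 6, 6, 7, 7, 7, 6, 7, 6]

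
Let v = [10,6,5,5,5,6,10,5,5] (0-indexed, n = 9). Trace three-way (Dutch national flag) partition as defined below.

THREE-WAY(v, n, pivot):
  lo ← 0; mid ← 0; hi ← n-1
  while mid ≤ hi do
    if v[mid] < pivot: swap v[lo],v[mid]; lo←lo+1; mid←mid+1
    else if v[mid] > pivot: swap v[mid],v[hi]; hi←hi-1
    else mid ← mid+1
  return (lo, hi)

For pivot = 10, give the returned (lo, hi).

pivot = 10; lo=0, mid=0, hi=8
v[mid]=10=10: mid=1
v[mid]=6<10: swap v[0],v[1]; lo=1,mid=2 → [6,10,5,5,5,6,10,5,5]
v[mid]=5<10: swap v[1],v[2]; lo=2,mid=3 → [6,5,10,5,5,6,10,5,5]
v[mid]=5<10: swap v[2],v[3]; lo=3,mid=4 → [6,5,5,10,5,6,10,5,5]
v[mid]=5<10: swap v[3],v[4]; lo=4,mid=5 → [6,5,5,5,10,6,10,5,5]
v[mid]=6<10: swap v[4],v[5]; lo=5,mid=6 → [6,5,5,5,6,10,10,5,5]
v[mid]=10=10: mid=7
v[mid]=5<10: swap v[5],v[7]; lo=6,mid=8 → [6,5,5,5,6,5,10,10,5]
v[mid]=5<10: swap v[6],v[8]; lo=7,mid=9 → [6,5,5,5,6,5,5,10,10]
end: lo=7, hi=8; v = [6,5,5,5,6,5,5,10,10]

(7, 8)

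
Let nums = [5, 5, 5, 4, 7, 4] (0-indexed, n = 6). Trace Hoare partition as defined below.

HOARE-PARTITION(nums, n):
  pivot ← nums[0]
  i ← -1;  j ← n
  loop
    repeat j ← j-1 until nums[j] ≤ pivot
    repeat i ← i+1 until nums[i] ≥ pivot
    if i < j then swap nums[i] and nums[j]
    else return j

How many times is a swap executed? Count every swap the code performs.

pivot = nums[0] = 5; i = -1, j = 6
j→5 (nums[5]=4≤5), i→0 (nums[0]=5≥5); i<j, swap → [4, 5, 5, 4, 7, 5]
j→3 (nums[3]=4≤5), i→1 (nums[1]=5≥5); i<j, swap → [4, 4, 5, 5, 7, 5]
j→2, i→2; i≥j, return j=2. nums = [4, 4, 5, 5, 7, 5]

2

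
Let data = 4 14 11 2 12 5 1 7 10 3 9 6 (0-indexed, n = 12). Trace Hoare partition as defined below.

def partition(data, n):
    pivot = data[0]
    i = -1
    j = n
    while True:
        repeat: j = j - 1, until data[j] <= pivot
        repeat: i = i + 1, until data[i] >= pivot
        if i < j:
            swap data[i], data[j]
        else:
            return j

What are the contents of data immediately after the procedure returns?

3 1 2 11 12 5 14 7 10 4 9 6

pivot=4
j stops at 9 (3), i stops at 0 (4); swap ⇒ 3 14 11 2 12 5 1 7 10 4 9 6
j stops at 6 (1), i stops at 1 (14); swap ⇒ 3 1 11 2 12 5 14 7 10 4 9 6
j stops at 3 (2), i stops at 2 (11); swap ⇒ 3 1 2 11 12 5 14 7 10 4 9 6
j stops at 2, i stops at 3; i≥j ⇒ return 2. data=3 1 2 11 12 5 14 7 10 4 9 6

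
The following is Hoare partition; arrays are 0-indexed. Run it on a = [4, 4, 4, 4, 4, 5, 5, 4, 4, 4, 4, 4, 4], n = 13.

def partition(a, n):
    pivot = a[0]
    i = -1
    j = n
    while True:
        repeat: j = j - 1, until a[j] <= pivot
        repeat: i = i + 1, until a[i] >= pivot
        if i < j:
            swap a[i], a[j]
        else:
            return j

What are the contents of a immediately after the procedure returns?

pivot = a[0] = 4; i = -1, j = 13
j→12 (a[12]=4≤4), i→0 (a[0]=4≥4); i<j, swap → [4, 4, 4, 4, 4, 5, 5, 4, 4, 4, 4, 4, 4]
j→11 (a[11]=4≤4), i→1 (a[1]=4≥4); i<j, swap → [4, 4, 4, 4, 4, 5, 5, 4, 4, 4, 4, 4, 4]
j→10 (a[10]=4≤4), i→2 (a[2]=4≥4); i<j, swap → [4, 4, 4, 4, 4, 5, 5, 4, 4, 4, 4, 4, 4]
j→9 (a[9]=4≤4), i→3 (a[3]=4≥4); i<j, swap → [4, 4, 4, 4, 4, 5, 5, 4, 4, 4, 4, 4, 4]
j→8 (a[8]=4≤4), i→4 (a[4]=4≥4); i<j, swap → [4, 4, 4, 4, 4, 5, 5, 4, 4, 4, 4, 4, 4]
j→7 (a[7]=4≤4), i→5 (a[5]=5≥4); i<j, swap → [4, 4, 4, 4, 4, 4, 5, 5, 4, 4, 4, 4, 4]
j→5, i→6; i≥j, return j=5. a = [4, 4, 4, 4, 4, 4, 5, 5, 4, 4, 4, 4, 4]

[4, 4, 4, 4, 4, 4, 5, 5, 4, 4, 4, 4, 4]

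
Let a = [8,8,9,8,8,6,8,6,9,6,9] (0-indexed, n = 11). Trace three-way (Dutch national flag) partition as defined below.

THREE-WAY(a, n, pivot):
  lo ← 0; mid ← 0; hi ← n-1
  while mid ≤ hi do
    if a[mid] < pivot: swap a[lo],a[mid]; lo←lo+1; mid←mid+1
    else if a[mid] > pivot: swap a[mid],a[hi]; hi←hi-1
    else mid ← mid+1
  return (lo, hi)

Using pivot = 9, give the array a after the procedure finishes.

pivot = 9; lo=0, mid=0, hi=10
a[mid]=8<9: swap a[0],a[0]; lo=1,mid=1 → [8,8,9,8,8,6,8,6,9,6,9]
a[mid]=8<9: swap a[1],a[1]; lo=2,mid=2 → [8,8,9,8,8,6,8,6,9,6,9]
a[mid]=9=9: mid=3
a[mid]=8<9: swap a[2],a[3]; lo=3,mid=4 → [8,8,8,9,8,6,8,6,9,6,9]
a[mid]=8<9: swap a[3],a[4]; lo=4,mid=5 → [8,8,8,8,9,6,8,6,9,6,9]
a[mid]=6<9: swap a[4],a[5]; lo=5,mid=6 → [8,8,8,8,6,9,8,6,9,6,9]
a[mid]=8<9: swap a[5],a[6]; lo=6,mid=7 → [8,8,8,8,6,8,9,6,9,6,9]
a[mid]=6<9: swap a[6],a[7]; lo=7,mid=8 → [8,8,8,8,6,8,6,9,9,6,9]
a[mid]=9=9: mid=9
a[mid]=6<9: swap a[7],a[9]; lo=8,mid=10 → [8,8,8,8,6,8,6,6,9,9,9]
a[mid]=9=9: mid=11
end: lo=8, hi=10; a = [8,8,8,8,6,8,6,6,9,9,9]

[8,8,8,8,6,8,6,6,9,9,9]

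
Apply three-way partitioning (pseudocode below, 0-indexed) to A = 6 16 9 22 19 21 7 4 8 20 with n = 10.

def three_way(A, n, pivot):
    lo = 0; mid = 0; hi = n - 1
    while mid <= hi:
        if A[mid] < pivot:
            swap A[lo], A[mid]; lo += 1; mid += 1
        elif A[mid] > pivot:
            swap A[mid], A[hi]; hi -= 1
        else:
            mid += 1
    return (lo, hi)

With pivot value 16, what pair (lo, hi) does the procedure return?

lo=0 mid=0 hi=9
6<16: swap(0,0), lo=1 mid=1 ⇒ 6 16 9 22 19 21 7 4 8 20
16=16: mid=2
9<16: swap(1,2), lo=2 mid=3 ⇒ 6 9 16 22 19 21 7 4 8 20
22>16: swap(3,9), hi=8 ⇒ 6 9 16 20 19 21 7 4 8 22
20>16: swap(3,8), hi=7 ⇒ 6 9 16 8 19 21 7 4 20 22
8<16: swap(2,3), lo=3 mid=4 ⇒ 6 9 8 16 19 21 7 4 20 22
19>16: swap(4,7), hi=6 ⇒ 6 9 8 16 4 21 7 19 20 22
4<16: swap(3,4), lo=4 mid=5 ⇒ 6 9 8 4 16 21 7 19 20 22
21>16: swap(5,6), hi=5 ⇒ 6 9 8 4 16 7 21 19 20 22
7<16: swap(4,5), lo=5 mid=6 ⇒ 6 9 8 4 7 16 21 19 20 22
done. lo=5 hi=5; A=6 9 8 4 7 16 21 19 20 22

(5, 5)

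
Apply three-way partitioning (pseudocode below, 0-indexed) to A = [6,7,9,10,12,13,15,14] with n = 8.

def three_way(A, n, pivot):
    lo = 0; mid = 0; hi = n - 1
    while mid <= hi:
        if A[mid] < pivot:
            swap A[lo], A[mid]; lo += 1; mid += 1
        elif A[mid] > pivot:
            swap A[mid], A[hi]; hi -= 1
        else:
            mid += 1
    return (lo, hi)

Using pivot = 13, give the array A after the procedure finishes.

[6,7,9,10,12,13,14,15]

lo=0 mid=0 hi=7
6<13: swap(0,0), lo=1 mid=1 ⇒ [6,7,9,10,12,13,15,14]
7<13: swap(1,1), lo=2 mid=2 ⇒ [6,7,9,10,12,13,15,14]
9<13: swap(2,2), lo=3 mid=3 ⇒ [6,7,9,10,12,13,15,14]
10<13: swap(3,3), lo=4 mid=4 ⇒ [6,7,9,10,12,13,15,14]
12<13: swap(4,4), lo=5 mid=5 ⇒ [6,7,9,10,12,13,15,14]
13=13: mid=6
15>13: swap(6,7), hi=6 ⇒ [6,7,9,10,12,13,14,15]
14>13: swap(6,6), hi=5 ⇒ [6,7,9,10,12,13,14,15]
done. lo=5 hi=5; A=[6,7,9,10,12,13,14,15]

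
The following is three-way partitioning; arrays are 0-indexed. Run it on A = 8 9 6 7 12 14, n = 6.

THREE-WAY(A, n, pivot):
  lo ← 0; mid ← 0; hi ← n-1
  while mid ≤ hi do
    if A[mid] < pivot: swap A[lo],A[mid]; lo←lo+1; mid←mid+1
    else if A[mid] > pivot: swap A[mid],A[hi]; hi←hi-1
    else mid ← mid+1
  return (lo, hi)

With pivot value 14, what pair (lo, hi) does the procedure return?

pivot = 14; lo=0, mid=0, hi=5
A[mid]=8<14: swap A[0],A[0]; lo=1,mid=1 → 8 9 6 7 12 14
A[mid]=9<14: swap A[1],A[1]; lo=2,mid=2 → 8 9 6 7 12 14
A[mid]=6<14: swap A[2],A[2]; lo=3,mid=3 → 8 9 6 7 12 14
A[mid]=7<14: swap A[3],A[3]; lo=4,mid=4 → 8 9 6 7 12 14
A[mid]=12<14: swap A[4],A[4]; lo=5,mid=5 → 8 9 6 7 12 14
A[mid]=14=14: mid=6
end: lo=5, hi=5; A = 8 9 6 7 12 14

(5, 5)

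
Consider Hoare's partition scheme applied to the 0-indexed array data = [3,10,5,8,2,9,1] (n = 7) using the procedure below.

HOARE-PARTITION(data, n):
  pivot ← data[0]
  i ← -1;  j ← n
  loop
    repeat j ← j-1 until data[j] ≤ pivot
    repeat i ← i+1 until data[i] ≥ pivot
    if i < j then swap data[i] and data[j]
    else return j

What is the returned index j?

1

pivot=3
j stops at 6 (1), i stops at 0 (3); swap ⇒ [1,10,5,8,2,9,3]
j stops at 4 (2), i stops at 1 (10); swap ⇒ [1,2,5,8,10,9,3]
j stops at 1, i stops at 2; i≥j ⇒ return 1. data=[1,2,5,8,10,9,3]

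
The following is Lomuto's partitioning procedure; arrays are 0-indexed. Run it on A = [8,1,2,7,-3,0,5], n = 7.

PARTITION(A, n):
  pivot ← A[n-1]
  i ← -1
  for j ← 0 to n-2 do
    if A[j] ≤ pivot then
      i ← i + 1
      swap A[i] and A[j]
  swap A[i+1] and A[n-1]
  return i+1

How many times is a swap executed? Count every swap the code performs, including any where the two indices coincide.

pivot=5, i=-1
j=0: 8>5, skip
j=1: 1≤5, i=0, swap(0,1) ⇒ [1,8,2,7,-3,0,5]
j=2: 2≤5, i=1, swap(1,2) ⇒ [1,2,8,7,-3,0,5]
j=3: 7>5, skip
j=4: -3≤5, i=2, swap(2,4) ⇒ [1,2,-3,7,8,0,5]
j=5: 0≤5, i=3, swap(3,5) ⇒ [1,2,-3,0,8,7,5]
swap(4,6) ⇒ [1,2,-3,0,5,7,8]; return 4

5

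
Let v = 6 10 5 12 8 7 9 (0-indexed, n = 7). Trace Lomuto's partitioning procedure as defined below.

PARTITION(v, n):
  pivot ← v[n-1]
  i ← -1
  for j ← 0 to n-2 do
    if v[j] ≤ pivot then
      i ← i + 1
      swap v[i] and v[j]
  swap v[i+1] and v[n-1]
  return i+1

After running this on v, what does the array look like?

pivot = v[6] = 9; i = -1
j=0: v[0]=6 ≤ 9 → i=0, swap v[0],v[0] (no change) → 6 10 5 12 8 7 9
j=1: v[1]=10 > 9 → no swap
j=2: v[2]=5 ≤ 9 → i=1, swap v[1],v[2] → 6 5 10 12 8 7 9
j=3: v[3]=12 > 9 → no swap
j=4: v[4]=8 ≤ 9 → i=2, swap v[2],v[4] → 6 5 8 12 10 7 9
j=5: v[5]=7 ≤ 9 → i=3, swap v[3],v[5] → 6 5 8 7 10 12 9
final swap v[4],v[6] → 6 5 8 7 9 12 10; return 4

6 5 8 7 9 12 10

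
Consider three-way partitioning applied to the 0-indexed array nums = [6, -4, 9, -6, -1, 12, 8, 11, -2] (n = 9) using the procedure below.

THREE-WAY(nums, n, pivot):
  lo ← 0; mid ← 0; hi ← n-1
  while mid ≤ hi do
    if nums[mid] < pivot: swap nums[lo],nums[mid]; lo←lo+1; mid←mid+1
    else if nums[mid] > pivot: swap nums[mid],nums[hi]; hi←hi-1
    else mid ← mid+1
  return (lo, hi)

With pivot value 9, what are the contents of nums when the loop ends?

[6, -4, -6, -1, -2, 8, 9, 11, 12]

lo=0 mid=0 hi=8
6<9: swap(0,0), lo=1 mid=1 ⇒ [6, -4, 9, -6, -1, 12, 8, 11, -2]
-4<9: swap(1,1), lo=2 mid=2 ⇒ [6, -4, 9, -6, -1, 12, 8, 11, -2]
9=9: mid=3
-6<9: swap(2,3), lo=3 mid=4 ⇒ [6, -4, -6, 9, -1, 12, 8, 11, -2]
-1<9: swap(3,4), lo=4 mid=5 ⇒ [6, -4, -6, -1, 9, 12, 8, 11, -2]
12>9: swap(5,8), hi=7 ⇒ [6, -4, -6, -1, 9, -2, 8, 11, 12]
-2<9: swap(4,5), lo=5 mid=6 ⇒ [6, -4, -6, -1, -2, 9, 8, 11, 12]
8<9: swap(5,6), lo=6 mid=7 ⇒ [6, -4, -6, -1, -2, 8, 9, 11, 12]
11>9: swap(7,7), hi=6 ⇒ [6, -4, -6, -1, -2, 8, 9, 11, 12]
done. lo=6 hi=6; nums=[6, -4, -6, -1, -2, 8, 9, 11, 12]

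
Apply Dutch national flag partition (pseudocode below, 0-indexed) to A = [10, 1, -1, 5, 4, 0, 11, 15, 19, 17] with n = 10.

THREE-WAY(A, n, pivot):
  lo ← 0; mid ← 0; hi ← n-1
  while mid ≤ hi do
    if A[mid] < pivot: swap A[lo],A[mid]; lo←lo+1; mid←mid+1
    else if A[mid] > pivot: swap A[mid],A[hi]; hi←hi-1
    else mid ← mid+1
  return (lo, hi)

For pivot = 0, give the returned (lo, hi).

(1, 1)

pivot = 0; lo=0, mid=0, hi=9
A[mid]=10>0: swap A[0],A[9]; hi=8 → [17, 1, -1, 5, 4, 0, 11, 15, 19, 10]
A[mid]=17>0: swap A[0],A[8]; hi=7 → [19, 1, -1, 5, 4, 0, 11, 15, 17, 10]
A[mid]=19>0: swap A[0],A[7]; hi=6 → [15, 1, -1, 5, 4, 0, 11, 19, 17, 10]
A[mid]=15>0: swap A[0],A[6]; hi=5 → [11, 1, -1, 5, 4, 0, 15, 19, 17, 10]
A[mid]=11>0: swap A[0],A[5]; hi=4 → [0, 1, -1, 5, 4, 11, 15, 19, 17, 10]
A[mid]=0=0: mid=1
A[mid]=1>0: swap A[1],A[4]; hi=3 → [0, 4, -1, 5, 1, 11, 15, 19, 17, 10]
A[mid]=4>0: swap A[1],A[3]; hi=2 → [0, 5, -1, 4, 1, 11, 15, 19, 17, 10]
A[mid]=5>0: swap A[1],A[2]; hi=1 → [0, -1, 5, 4, 1, 11, 15, 19, 17, 10]
A[mid]=-1<0: swap A[0],A[1]; lo=1,mid=2 → [-1, 0, 5, 4, 1, 11, 15, 19, 17, 10]
end: lo=1, hi=1; A = [-1, 0, 5, 4, 1, 11, 15, 19, 17, 10]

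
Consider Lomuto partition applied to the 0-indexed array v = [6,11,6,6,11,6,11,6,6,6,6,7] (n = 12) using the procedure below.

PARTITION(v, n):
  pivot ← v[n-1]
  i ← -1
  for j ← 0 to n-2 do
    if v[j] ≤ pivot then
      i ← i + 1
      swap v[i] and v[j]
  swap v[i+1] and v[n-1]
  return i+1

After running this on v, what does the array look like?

pivot=7, i=-1
j=0: 6≤7, i=0, swap(0,0) ⇒ [6,11,6,6,11,6,11,6,6,6,6,7]
j=1: 11>7, skip
j=2: 6≤7, i=1, swap(1,2) ⇒ [6,6,11,6,11,6,11,6,6,6,6,7]
j=3: 6≤7, i=2, swap(2,3) ⇒ [6,6,6,11,11,6,11,6,6,6,6,7]
j=4: 11>7, skip
j=5: 6≤7, i=3, swap(3,5) ⇒ [6,6,6,6,11,11,11,6,6,6,6,7]
j=6: 11>7, skip
j=7: 6≤7, i=4, swap(4,7) ⇒ [6,6,6,6,6,11,11,11,6,6,6,7]
j=8: 6≤7, i=5, swap(5,8) ⇒ [6,6,6,6,6,6,11,11,11,6,6,7]
j=9: 6≤7, i=6, swap(6,9) ⇒ [6,6,6,6,6,6,6,11,11,11,6,7]
j=10: 6≤7, i=7, swap(7,10) ⇒ [6,6,6,6,6,6,6,6,11,11,11,7]
swap(8,11) ⇒ [6,6,6,6,6,6,6,6,7,11,11,11]; return 8

[6,6,6,6,6,6,6,6,7,11,11,11]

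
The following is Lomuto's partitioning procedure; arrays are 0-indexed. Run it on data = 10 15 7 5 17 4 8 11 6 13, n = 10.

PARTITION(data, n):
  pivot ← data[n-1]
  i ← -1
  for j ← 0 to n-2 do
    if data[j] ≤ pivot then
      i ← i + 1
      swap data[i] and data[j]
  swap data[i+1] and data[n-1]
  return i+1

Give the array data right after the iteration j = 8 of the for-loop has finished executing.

10 7 5 4 8 11 6 15 17 13

pivot = data[9] = 13; i = -1
j=0: data[0]=10 ≤ 13 → i=0, swap data[0],data[0] (no change) → 10 15 7 5 17 4 8 11 6 13
j=1: data[1]=15 > 13 → no swap
j=2: data[2]=7 ≤ 13 → i=1, swap data[1],data[2] → 10 7 15 5 17 4 8 11 6 13
j=3: data[3]=5 ≤ 13 → i=2, swap data[2],data[3] → 10 7 5 15 17 4 8 11 6 13
j=4: data[4]=17 > 13 → no swap
j=5: data[5]=4 ≤ 13 → i=3, swap data[3],data[5] → 10 7 5 4 17 15 8 11 6 13
j=6: data[6]=8 ≤ 13 → i=4, swap data[4],data[6] → 10 7 5 4 8 15 17 11 6 13
j=7: data[7]=11 ≤ 13 → i=5, swap data[5],data[7] → 10 7 5 4 8 11 17 15 6 13
j=8: data[8]=6 ≤ 13 → i=6, swap data[6],data[8] → 10 7 5 4 8 11 6 15 17 13
(after j=8) data = 10 7 5 4 8 11 6 15 17 13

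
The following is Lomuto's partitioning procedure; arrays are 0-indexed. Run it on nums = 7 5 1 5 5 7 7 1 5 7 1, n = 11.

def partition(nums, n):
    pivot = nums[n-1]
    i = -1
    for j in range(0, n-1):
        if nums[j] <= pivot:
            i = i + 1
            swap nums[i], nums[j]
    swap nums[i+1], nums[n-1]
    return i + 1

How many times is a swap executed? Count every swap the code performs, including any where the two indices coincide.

3

pivot = nums[10] = 1; i = -1
j=0: nums[0]=7 > 1 → no swap
j=1: nums[1]=5 > 1 → no swap
j=2: nums[2]=1 ≤ 1 → i=0, swap nums[0],nums[2] → 1 5 7 5 5 7 7 1 5 7 1
j=3: nums[3]=5 > 1 → no swap
j=4: nums[4]=5 > 1 → no swap
j=5: nums[5]=7 > 1 → no swap
j=6: nums[6]=7 > 1 → no swap
j=7: nums[7]=1 ≤ 1 → i=1, swap nums[1],nums[7] → 1 1 7 5 5 7 7 5 5 7 1
j=8: nums[8]=5 > 1 → no swap
j=9: nums[9]=7 > 1 → no swap
final swap nums[2],nums[10] → 1 1 1 5 5 7 7 5 5 7 7; return 2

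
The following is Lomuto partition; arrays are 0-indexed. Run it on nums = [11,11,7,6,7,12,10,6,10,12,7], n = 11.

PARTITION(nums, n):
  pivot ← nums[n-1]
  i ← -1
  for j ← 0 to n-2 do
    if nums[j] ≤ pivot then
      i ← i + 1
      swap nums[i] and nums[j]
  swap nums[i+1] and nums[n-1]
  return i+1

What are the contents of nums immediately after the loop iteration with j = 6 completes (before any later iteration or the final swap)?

[7,6,7,11,11,12,10,6,10,12,7]

pivot=7, i=-1
j=0: 11>7, skip
j=1: 11>7, skip
j=2: 7≤7, i=0, swap(0,2) ⇒ [7,11,11,6,7,12,10,6,10,12,7]
j=3: 6≤7, i=1, swap(1,3) ⇒ [7,6,11,11,7,12,10,6,10,12,7]
j=4: 7≤7, i=2, swap(2,4) ⇒ [7,6,7,11,11,12,10,6,10,12,7]
j=5: 12>7, skip
j=6: 10>7, skip
(after j=6) nums = [7,6,7,11,11,12,10,6,10,12,7]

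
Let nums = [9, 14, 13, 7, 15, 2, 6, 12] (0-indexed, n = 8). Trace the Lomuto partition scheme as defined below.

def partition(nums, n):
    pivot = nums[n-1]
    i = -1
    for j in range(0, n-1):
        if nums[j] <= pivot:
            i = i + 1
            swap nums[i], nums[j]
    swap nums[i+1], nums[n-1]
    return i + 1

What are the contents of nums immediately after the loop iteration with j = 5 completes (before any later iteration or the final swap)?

pivot=12, i=-1
j=0: 9≤12, i=0, swap(0,0) ⇒ [9, 14, 13, 7, 15, 2, 6, 12]
j=1: 14>12, skip
j=2: 13>12, skip
j=3: 7≤12, i=1, swap(1,3) ⇒ [9, 7, 13, 14, 15, 2, 6, 12]
j=4: 15>12, skip
j=5: 2≤12, i=2, swap(2,5) ⇒ [9, 7, 2, 14, 15, 13, 6, 12]
(after j=5) nums = [9, 7, 2, 14, 15, 13, 6, 12]

[9, 7, 2, 14, 15, 13, 6, 12]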